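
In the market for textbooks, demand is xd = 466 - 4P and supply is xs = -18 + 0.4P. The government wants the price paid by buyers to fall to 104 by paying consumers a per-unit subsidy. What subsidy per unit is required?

Required subsidy s = 66 per unit

At a buyer price of 104, quantity demanded is 466 − 4·104 = 50.
Sellers supply 50 only when they receive Ps with -18 + 0.4·Ps = 50, i.e. Ps = 170.
s = Ps − Pb = 170 − 104 = 66.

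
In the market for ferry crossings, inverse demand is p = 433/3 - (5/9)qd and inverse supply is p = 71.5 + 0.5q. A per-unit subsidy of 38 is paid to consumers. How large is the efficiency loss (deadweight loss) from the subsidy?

Pre-subsidy: 433/3 - (5/9)q = 71.5 + 0.5q gives q* = 69 and p* = 106.
With the rebate, buyers effectively pay pb = ps − 38, where ps is the price sellers receive.
On the curves, pb = 433/3 - (5/9)q and ps = 71.5 + 0.5q; the wedge ps − pb = 38 gives 71.5 + 0.5q − (433/3 - (5/9)q) = 38, so q' = 105.
Then pb = 433/3 − (5/9)·105 = 86 and ps = 71.5 + 0.5·105 = 124.
The subsidy expands output by 105 − 69 = 36 past the efficient level; on those units the gap between marginal cost and willingness to pay runs from 0 up to 38.
DWL = ½ × 38 × 36 = 684.

Deadweight loss = 684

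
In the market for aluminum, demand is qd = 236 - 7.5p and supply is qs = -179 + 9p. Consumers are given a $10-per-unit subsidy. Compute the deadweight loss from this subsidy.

Pre-subsidy: 236 - 7.5p = -179 + 9p gives p* = 830/33, q* = 521/11.
With the rebate, buyers effectively pay pb = ps − 10, where ps is the price sellers receive.
Demand in terms of ps becomes qd = 236 − 7.5(ps − 10) = 311 - 7.5ps. Setting this equal to supply: 311 - 7.5ps = -179 + 9ps, so ps = 980/33.
Buyers pay pb = 980/33 − 10 = 650/33; q' = -179 + 9·(980/33) = 971/11.
The subsidy expands output by 971/11 − 521/11 = 450/11 past the efficient level; on those units the gap between marginal cost and willingness to pay runs from 0 up to 10.
DWL = ½ × 10 × 450/11 = 2250/11.

Deadweight loss = 2250/11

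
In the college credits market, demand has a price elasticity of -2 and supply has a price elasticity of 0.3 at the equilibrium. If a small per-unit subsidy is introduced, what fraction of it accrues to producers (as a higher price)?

For a small subsidy around the equilibrium, the benefit split depends on the relative slopes, which at a point are proportional to the elasticities.
Buyer share = εs/(εs + |εd|) = 0.3/(0.3 + 2) = 3/23; seller share = |εd|/(εs + |εd|) = 20/23.
So producers capture 20/23 of the subsidy.

Producer share = 20/23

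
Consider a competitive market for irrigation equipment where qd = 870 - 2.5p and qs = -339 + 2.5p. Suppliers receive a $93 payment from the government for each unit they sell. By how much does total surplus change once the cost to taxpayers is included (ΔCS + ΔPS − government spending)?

Pre-subsidy: 870 - 2.5p = -339 + 2.5p gives p* = 241.8, q* = 265.5.
With the subsidy, sellers receive ps = pb + 93 for each unit, where pb is the price buyers pay.
Supply in terms of pb becomes qs = -339 + 2.5(pb + 93) = -106.5 + 2.5pb. Setting this equal to demand: 870 - 2.5pb = -106.5 + 2.5pb, so pb = 195.3.
Sellers receive ps = 195.3 + 93 = 288.3; q' = 870 − 2.5·195.3 = 381.75.
ΔCS = ½(265.5 + 381.75)(241.8 − 195.3) = 15048.5625; ΔPS = ½(265.5 + 381.75)(288.3 − 241.8) = 15048.5625.
Government spending = 93 × 381.75 = 35502.75.
Net change = 15048.5625 + 15048.5625 − 35502.75 = -5405.625. The loss equals the DWL triangle ½·93·116.25.

Net change in total surplus = -$5405.625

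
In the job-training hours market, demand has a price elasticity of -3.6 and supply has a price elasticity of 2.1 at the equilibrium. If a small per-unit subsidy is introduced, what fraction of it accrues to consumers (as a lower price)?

Consumer share = 7/19

For a small subsidy around the equilibrium, the benefit split depends on the relative slopes, which at a point are proportional to the elasticities.
Buyer share = εs/(εs + |εd|) = 2.1/(2.1 + 3.6) = 7/19; seller share = |εd|/(εs + |εd|) = 12/19.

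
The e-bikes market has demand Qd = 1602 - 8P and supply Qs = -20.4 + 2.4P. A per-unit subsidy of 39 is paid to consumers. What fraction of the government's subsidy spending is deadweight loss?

Pre-subsidy: 1602 - 8P = -20.4 + 2.4P gives P* = 156, Q* = 354.
With the rebate, buyers effectively pay Pb = Ps − 39, where Ps is the price sellers receive.
Demand in terms of Ps becomes Qd = 1602 − 8(Ps − 39) = 1914 - 8Ps. Setting this equal to supply: 1914 - 8Ps = -20.4 + 2.4Ps, so Ps = 186.
Buyers pay Pb = 186 − 39 = 147; Q' = -20.4 + 2.4·186 = 426.
ΔCS = ½(354 + 426)(156 − 147) = 3510; ΔPS = ½(354 + 426)(186 − 156) = 11700.
Government spending = 39 × 426 = 16614.
DWL = ½ × 39 × (426 − 354) = 1404; fraction = 1404 / 16614 = 6/71.

DWL / government spending = 6/71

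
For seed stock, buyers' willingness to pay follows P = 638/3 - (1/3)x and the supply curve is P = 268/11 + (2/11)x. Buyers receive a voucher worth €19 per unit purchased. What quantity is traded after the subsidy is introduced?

x' = 6841/17

Pre-subsidy: 638/3 - (1/3)x = 268/11 + (2/11)x gives x* = 6214/17 and P* = 1544/17.
With the rebate, buyers effectively pay Pb = Ps − 19, where Ps is the price sellers receive.
On the curves, Pb = 638/3 - (1/3)x and Ps = 268/11 + (2/11)x; the wedge Ps − Pb = 19 gives 268/11 + (2/11)x − (638/3 - (1/3)x) = 19, so x' = 6841/17.
Then Pb = 638/3 − (1/3)·(6841/17) = 1335/17 and Ps = 268/11 + (2/11)·(6841/17) = 1658/17.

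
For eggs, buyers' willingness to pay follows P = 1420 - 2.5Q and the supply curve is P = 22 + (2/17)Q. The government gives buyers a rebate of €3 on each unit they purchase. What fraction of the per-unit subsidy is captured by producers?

Pre-subsidy: 1420 - 2.5Q = 22 + (2/17)Q gives Q* = 47532/89 and P* = 7550/89.
With the rebate, buyers effectively pay Pb = Ps − 3, where Ps is the price sellers receive.
On the curves, Pb = 1420 - 2.5Q and Ps = 22 + (2/17)Q; the wedge Ps − Pb = 3 gives 22 + (2/17)Q − (1420 - 2.5Q) = 3, so Q' = 47634/89.
Then Pb = 1420 − 2.5·(47634/89) = 7295/89 and Ps = 22 + (2/17)·(47634/89) = 7562/89.
Buyers' price falls by P* − Pb = 7550/89 − 7295/89 = 255/89; sellers' price rises by Ps − P* = 7562/89 − 7550/89 = 12/89.
So producers capture (12/89)/3 = 4/89 of each unit of subsidy.

Producer share = 4/89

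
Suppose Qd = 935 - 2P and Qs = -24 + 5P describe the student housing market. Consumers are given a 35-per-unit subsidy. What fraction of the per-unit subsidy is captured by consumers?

Pre-subsidy: 935 - 2P = -24 + 5P gives P* = 137, Q* = 661.
With the rebate, buyers effectively pay Pb = Ps − 35, where Ps is the price sellers receive.
Demand in terms of Ps becomes Qd = 935 − 2(Ps − 35) = 1005 - 2Ps. Setting this equal to supply: 1005 - 2Ps = -24 + 5Ps, so Ps = 147.
Buyers pay Pb = 147 − 35 = 112; Q' = -24 + 5·147 = 711.
Buyers' price falls by P* − Pb = 137 − 112 = 25; sellers' price rises by Ps − P* = 147 − 137 = 10.
So consumers capture 25/35 = 5/7 of each unit of subsidy.

Consumer share = 5/7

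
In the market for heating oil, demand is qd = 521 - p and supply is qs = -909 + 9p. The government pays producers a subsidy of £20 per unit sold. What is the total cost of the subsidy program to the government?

Pre-subsidy: 521 - p = -909 + 9p gives p* = 143, q* = 378.
With the subsidy, sellers receive ps = pb + 20 for each unit, where pb is the price buyers pay.
Supply in terms of pb becomes qs = -909 + 9(pb + 20) = -729 + 9pb. Setting this equal to demand: 521 - pb = -729 + 9pb, so pb = 125.
Sellers receive ps = 125 + 20 = 145; q' = 521 − 1·125 = 396.
Government outlay = subsidy × quantity = 20 × 396 = 7920.

Government cost = £7920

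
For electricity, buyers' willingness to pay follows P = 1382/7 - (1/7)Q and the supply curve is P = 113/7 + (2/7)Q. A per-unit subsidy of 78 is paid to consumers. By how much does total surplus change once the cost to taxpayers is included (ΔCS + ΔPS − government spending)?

Pre-subsidy: 1382/7 - (1/7)Q = 113/7 + (2/7)Q gives Q* = 423 and P* = 137.
With the rebate, buyers effectively pay Pb = Ps − 78, where Ps is the price sellers receive.
On the curves, Pb = 1382/7 - (1/7)Q and Ps = 113/7 + (2/7)Q; the wedge Ps − Pb = 78 gives 113/7 + (2/7)Q − (1382/7 - (1/7)Q) = 78, so Q' = 605.
Then Pb = 1382/7 − (1/7)·605 = 111 and Ps = 113/7 + (2/7)·605 = 189.
ΔCS = ½(423 + 605)(137 − 111) = 13364; ΔPS = ½(423 + 605)(189 − 137) = 26728.
Government spending = 78 × 605 = 47190.
Net change = 13364 + 26728 − 47190 = -7098. The loss equals the DWL triangle ½·78·182.

Net change in total surplus = -7098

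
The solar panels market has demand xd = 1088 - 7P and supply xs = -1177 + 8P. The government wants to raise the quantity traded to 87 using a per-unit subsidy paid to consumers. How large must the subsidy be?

At x = 87, invert demand for the buyer price: Pb = (1088 − 87)/7 = 143; invert supply for the seller price: Ps = (87 − (-1177))/8 = 158.
The subsidy must fill the gap: s = Ps − Pb = 158 − 143 = 15.

Required subsidy s = 15 per unit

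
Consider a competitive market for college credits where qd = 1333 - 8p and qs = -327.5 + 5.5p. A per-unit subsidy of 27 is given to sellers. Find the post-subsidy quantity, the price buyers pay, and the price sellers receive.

q' = 437; buyers pay 112; sellers receive 139

Pre-subsidy: 1333 - 8p = -327.5 + 5.5p gives p* = 123, q* = 349.
With the subsidy, sellers receive ps = pb + 27 for each unit, where pb is the price buyers pay.
Supply in terms of pb becomes qs = -327.5 + 5.5(pb + 27) = -179 + 5.5pb. Setting this equal to demand: 1333 - 8pb = -179 + 5.5pb, so pb = 112.
Sellers receive ps = 112 + 27 = 139; q' = 1333 − 8·112 = 437.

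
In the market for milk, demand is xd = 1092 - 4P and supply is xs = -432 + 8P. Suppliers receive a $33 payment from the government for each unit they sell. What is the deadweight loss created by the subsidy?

Pre-subsidy: 1092 - 4P = -432 + 8P gives P* = 127, x* = 584.
With the subsidy, sellers receive Ps = Pb + 33 for each unit, where Pb is the price buyers pay.
Supply in terms of Pb becomes xs = -432 + 8(Pb + 33) = -168 + 8Pb. Setting this equal to demand: 1092 - 4Pb = -168 + 8Pb, so Pb = 105.
Sellers receive Ps = 105 + 33 = 138; x' = 1092 − 4·105 = 672.
The subsidy expands output by 672 − 584 = 88 past the efficient level; on those units the gap between marginal cost and willingness to pay runs from 0 up to 33.
DWL = ½ × 33 × 88 = 1452.

Deadweight loss = $1452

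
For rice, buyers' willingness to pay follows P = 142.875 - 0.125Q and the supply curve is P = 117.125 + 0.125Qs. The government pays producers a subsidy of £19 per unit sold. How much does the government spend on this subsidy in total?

Government cost = £3401

Pre-subsidy: 142.875 - 0.125Q = 117.125 + 0.125Q gives Q* = 103 and P* = 130.
With the subsidy, sellers receive Ps = Pb + 19 for each unit, where Pb is the price buyers pay.
On the curves, Pb = 142.875 - 0.125Q and Ps = 117.125 + 0.125Q; the wedge Ps − Pb = 19 gives 117.125 + 0.125Q − (142.875 - 0.125Q) = 19, so Q' = 179.
Then Pb = 142.875 − 0.125·179 = 120.5 and Ps = 117.125 + 0.125·179 = 139.5.
Government outlay = subsidy × quantity = 19 × 179 = 3401.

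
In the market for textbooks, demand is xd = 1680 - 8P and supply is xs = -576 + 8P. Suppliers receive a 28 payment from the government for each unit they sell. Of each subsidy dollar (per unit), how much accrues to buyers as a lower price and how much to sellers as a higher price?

Buyers gain 14 per unit; sellers gain 14 per unit

Pre-subsidy: 1680 - 8P = -576 + 8P gives P* = 141, x* = 552.
With the subsidy, sellers receive Ps = Pb + 28 for each unit, where Pb is the price buyers pay.
Supply in terms of Pb becomes xs = -576 + 8(Pb + 28) = -352 + 8Pb. Setting this equal to demand: 1680 - 8Pb = -352 + 8Pb, so Pb = 127.
Sellers receive Ps = 127 + 28 = 155; x' = 1680 − 8·127 = 664.
Buyers' price falls by P* − Pb = 141 − 127 = 14; sellers' price rises by Ps − P* = 155 − 141 = 14.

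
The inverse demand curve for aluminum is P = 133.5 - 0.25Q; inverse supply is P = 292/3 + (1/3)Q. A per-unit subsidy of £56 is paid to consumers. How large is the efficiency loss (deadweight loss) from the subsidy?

Deadweight loss = £2688

Pre-subsidy: 133.5 - 0.25Q = 292/3 + (1/3)Q gives Q* = 62 and P* = 118.
With the rebate, buyers effectively pay Pb = Ps − 56, where Ps is the price sellers receive.
On the curves, Pb = 133.5 - 0.25Q and Ps = 292/3 + (1/3)Q; the wedge Ps − Pb = 56 gives 292/3 + (1/3)Q − (133.5 - 0.25Q) = 56, so Q' = 158.
Then Pb = 133.5 − 0.25·158 = 94 and Ps = 292/3 + (1/3)·158 = 150.
The subsidy expands output by 158 − 62 = 96 past the efficient level; on those units the gap between marginal cost and willingness to pay runs from 0 up to 56.
DWL = ½ × 56 × 96 = 2688.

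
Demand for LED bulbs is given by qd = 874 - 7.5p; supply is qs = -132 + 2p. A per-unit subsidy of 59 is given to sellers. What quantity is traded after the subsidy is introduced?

q' = 3286/19

Pre-subsidy: 874 - 7.5p = -132 + 2p gives p* = 2012/19, q* = 1516/19.
With the subsidy, sellers receive ps = pb + 59 for each unit, where pb is the price buyers pay.
Supply in terms of pb becomes qs = -132 + 2(pb + 59) = -14 + 2pb. Setting this equal to demand: 874 - 7.5pb = -14 + 2pb, so pb = 1776/19.
Sellers receive ps = 1776/19 + 59 = 2897/19; q' = 874 − 7.5·(1776/19) = 3286/19.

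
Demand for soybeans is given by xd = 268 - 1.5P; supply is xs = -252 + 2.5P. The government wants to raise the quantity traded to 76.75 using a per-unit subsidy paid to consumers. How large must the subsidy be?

At x = 76.75, invert demand for the buyer price: Pb = (268 − 76.75)/1.5 = 127.5; invert supply for the seller price: Ps = (76.75 − (-252))/2.5 = 131.5.
The subsidy must fill the gap: s = Ps − Pb = 131.5 − 127.5 = 4.

Required subsidy s = 4 per unit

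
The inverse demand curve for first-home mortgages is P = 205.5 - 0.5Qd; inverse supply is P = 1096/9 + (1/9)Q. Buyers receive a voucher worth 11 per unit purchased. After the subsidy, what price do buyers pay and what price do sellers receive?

Pre-subsidy: 205.5 - 0.5Q = 1096/9 + (1/9)Q gives Q* = 137 and P* = 137.
With the rebate, buyers effectively pay Pb = Ps − 11, where Ps is the price sellers receive.
On the curves, Pb = 205.5 - 0.5Q and Ps = 1096/9 + (1/9)Q; the wedge Ps − Pb = 11 gives 1096/9 + (1/9)Q − (205.5 - 0.5Q) = 11, so Q' = 155.
Then Pb = 205.5 − 0.5·155 = 128 and Ps = 1096/9 + (1/9)·155 = 139.

Buyers pay 128; sellers receive 139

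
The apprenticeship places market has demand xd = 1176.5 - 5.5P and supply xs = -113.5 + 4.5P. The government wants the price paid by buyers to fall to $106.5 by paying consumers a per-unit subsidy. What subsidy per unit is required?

At a buyer price of 106.5, quantity demanded is 1176.5 − 5.5·106.5 = 590.75.
Sellers supply 590.75 only when they receive Ps with -113.5 + 4.5·Ps = 590.75, i.e. Ps = 156.5.
s = Ps − Pb = 156.5 − 106.5 = 50.

Required subsidy s = $50 per unit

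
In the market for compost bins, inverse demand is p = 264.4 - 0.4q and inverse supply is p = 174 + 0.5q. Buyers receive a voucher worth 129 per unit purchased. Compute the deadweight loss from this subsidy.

Deadweight loss = 9245

Pre-subsidy: 264.4 - 0.4q = 174 + 0.5q gives q* = 904/9 and p* = 2018/9.
With the rebate, buyers effectively pay pb = ps − 129, where ps is the price sellers receive.
On the curves, pb = 264.4 - 0.4q and ps = 174 + 0.5q; the wedge ps − pb = 129 gives 174 + 0.5q − (264.4 - 0.4q) = 129, so q' = 2194/9.
Then pb = 264.4 − 0.4·(2194/9) = 1502/9 and ps = 174 + 0.5·(2194/9) = 2663/9.
The subsidy expands output by 2194/9 − 904/9 = 430/3 past the efficient level; on those units the gap between marginal cost and willingness to pay runs from 0 up to 129.
DWL = ½ × 129 × 430/3 = 9245.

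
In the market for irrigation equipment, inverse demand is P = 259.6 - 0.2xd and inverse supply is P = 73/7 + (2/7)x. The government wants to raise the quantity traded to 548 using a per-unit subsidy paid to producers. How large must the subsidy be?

At x = 548, from the demand curve buyers pay Pb = 259.6 − 0.2·548 = 150; from the supply curve sellers need Ps = 73/7 + (2/7)·548 = 167.
The subsidy must fill the gap: s = Ps − Pb = 167 − 150 = 17.

Required subsidy s = 17 per unit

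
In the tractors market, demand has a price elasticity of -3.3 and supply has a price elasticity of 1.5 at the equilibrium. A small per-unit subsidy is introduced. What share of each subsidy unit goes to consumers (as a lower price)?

For a small subsidy around the equilibrium, the benefit split depends on the relative slopes, which at a point are proportional to the elasticities.
Buyer share = εs/(εs + |εd|) = 1.5/(1.5 + 3.3) = 0.3125; seller share = |εd|/(εs + |εd|) = 0.6875.

Consumer share = 0.3125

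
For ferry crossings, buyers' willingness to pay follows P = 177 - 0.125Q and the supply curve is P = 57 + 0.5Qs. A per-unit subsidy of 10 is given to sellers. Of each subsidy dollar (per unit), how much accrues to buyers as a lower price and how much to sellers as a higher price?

Buyers gain 2 per unit; sellers gain 8 per unit

Pre-subsidy: 177 - 0.125Q = 57 + 0.5Q gives Q* = 192 and P* = 153.
With the subsidy, sellers receive Ps = Pb + 10 for each unit, where Pb is the price buyers pay.
On the curves, Pb = 177 - 0.125Q and Ps = 57 + 0.5Q; the wedge Ps − Pb = 10 gives 57 + 0.5Q − (177 - 0.125Q) = 10, so Q' = 208.
Then Pb = 177 − 0.125·208 = 151 and Ps = 57 + 0.5·208 = 161.
Buyers' price falls by P* − Pb = 153 − 151 = 2; sellers' price rises by Ps − P* = 161 − 153 = 8.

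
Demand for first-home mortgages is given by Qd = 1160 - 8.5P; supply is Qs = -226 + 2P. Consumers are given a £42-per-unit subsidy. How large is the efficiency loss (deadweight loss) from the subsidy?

Deadweight loss = £1428

Pre-subsidy: 1160 - 8.5P = -226 + 2P gives P* = 132, Q* = 38.
With the rebate, buyers effectively pay Pb = Ps − 42, where Ps is the price sellers receive.
Demand in terms of Ps becomes Qd = 1160 − 8.5(Ps − 42) = 1517 - 8.5Ps. Setting this equal to supply: 1517 - 8.5Ps = -226 + 2Ps, so Ps = 166.
Buyers pay Pb = 166 − 42 = 124; Q' = -226 + 2·166 = 106.
The subsidy expands output by 106 − 38 = 68 past the efficient level; on those units the gap between marginal cost and willingness to pay runs from 0 up to 42.
DWL = ½ × 42 × 68 = 1428.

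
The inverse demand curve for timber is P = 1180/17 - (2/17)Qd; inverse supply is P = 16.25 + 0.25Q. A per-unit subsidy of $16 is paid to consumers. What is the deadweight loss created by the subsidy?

Deadweight loss = $348.16

Pre-subsidy: 1180/17 - (2/17)Q = 16.25 + 0.25Q gives Q* = 144.6 and P* = 52.4.
With the rebate, buyers effectively pay Pb = Ps − 16, where Ps is the price sellers receive.
On the curves, Pb = 1180/17 - (2/17)Q and Ps = 16.25 + 0.25Q; the wedge Ps − Pb = 16 gives 16.25 + 0.25Q − (1180/17 - (2/17)Q) = 16, so Q' = 188.12.
Then Pb = 1180/17 − (2/17)·188.12 = 47.28 and Ps = 16.25 + 0.25·188.12 = 63.28.
The subsidy expands output by 188.12 − 144.6 = 43.52 past the efficient level; on those units the gap between marginal cost and willingness to pay runs from 0 up to 16.
DWL = ½ × 16 × 43.52 = 348.16.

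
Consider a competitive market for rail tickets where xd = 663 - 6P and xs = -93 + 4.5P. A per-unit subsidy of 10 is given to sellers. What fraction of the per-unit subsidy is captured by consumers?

Consumer share = 3/7

Pre-subsidy: 663 - 6P = -93 + 4.5P gives P* = 72, x* = 231.
With the subsidy, sellers receive Ps = Pb + 10 for each unit, where Pb is the price buyers pay.
Supply in terms of Pb becomes xs = -93 + 4.5(Pb + 10) = -48 + 4.5Pb. Setting this equal to demand: 663 - 6Pb = -48 + 4.5Pb, so Pb = 474/7.
Sellers receive Ps = 474/7 + 10 = 544/7; x' = 663 − 6·(474/7) = 1797/7.
Buyers' price falls by P* − Pb = 72 − 474/7 = 30/7; sellers' price rises by Ps − P* = 544/7 − 72 = 40/7.
So consumers capture (30/7)/10 = 3/7 of each unit of subsidy.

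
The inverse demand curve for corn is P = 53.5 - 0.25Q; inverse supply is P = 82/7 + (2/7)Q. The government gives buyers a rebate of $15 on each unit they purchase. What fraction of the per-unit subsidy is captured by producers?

Pre-subsidy: 53.5 - 0.25Q = 82/7 + (2/7)Q gives Q* = 78 and P* = 34.
With the rebate, buyers effectively pay Pb = Ps − 15, where Ps is the price sellers receive.
On the curves, Pb = 53.5 - 0.25Q and Ps = 82/7 + (2/7)Q; the wedge Ps − Pb = 15 gives 82/7 + (2/7)Q − (53.5 - 0.25Q) = 15, so Q' = 106.
Then Pb = 53.5 − 0.25·106 = 27 and Ps = 82/7 + (2/7)·106 = 42.
Buyers' price falls by P* − Pb = 34 − 27 = 7; sellers' price rises by Ps − P* = 42 − 34 = 8.
So producers capture 8/15 = 8/15 of each unit of subsidy.

Producer share = 8/15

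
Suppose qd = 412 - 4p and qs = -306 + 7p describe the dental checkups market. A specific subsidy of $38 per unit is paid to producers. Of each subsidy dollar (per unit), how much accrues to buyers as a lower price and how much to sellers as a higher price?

Pre-subsidy: 412 - 4p = -306 + 7p gives p* = 718/11, q* = 1660/11.
With the subsidy, sellers receive ps = pb + 38 for each unit, where pb is the price buyers pay.
Supply in terms of pb becomes qs = -306 + 7(pb + 38) = -40 + 7pb. Setting this equal to demand: 412 - 4pb = -40 + 7pb, so pb = 452/11.
Sellers receive ps = 452/11 + 38 = 870/11; q' = 412 − 4·(452/11) = 2724/11.
Buyers' price falls by p* − pb = 718/11 − 452/11 = 266/11; sellers' price rises by ps − p* = 870/11 − 718/11 = 152/11.

Buyers gain 266/11 per unit; sellers gain 152/11 per unit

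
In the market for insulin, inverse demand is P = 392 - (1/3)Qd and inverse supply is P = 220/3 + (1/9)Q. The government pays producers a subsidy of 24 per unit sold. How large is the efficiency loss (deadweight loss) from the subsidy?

Pre-subsidy: 392 - (1/3)Q = 220/3 + (1/9)Q gives Q* = 717 and P* = 153.
With the subsidy, sellers receive Ps = Pb + 24 for each unit, where Pb is the price buyers pay.
On the curves, Pb = 392 - (1/3)Q and Ps = 220/3 + (1/9)Q; the wedge Ps − Pb = 24 gives 220/3 + (1/9)Q − (392 - (1/3)Q) = 24, so Q' = 771.
Then Pb = 392 − (1/3)·771 = 135 and Ps = 220/3 + (1/9)·771 = 159.
The subsidy expands output by 771 − 717 = 54 past the efficient level; on those units the gap between marginal cost and willingness to pay runs from 0 up to 24.
DWL = ½ × 24 × 54 = 648.

Deadweight loss = 648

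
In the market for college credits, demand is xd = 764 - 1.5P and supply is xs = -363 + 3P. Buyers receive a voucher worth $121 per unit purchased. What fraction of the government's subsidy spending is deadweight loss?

DWL / government spending = 363/3056

Pre-subsidy: 764 - 1.5P = -363 + 3P gives P* = 2254/9, x* = 1165/3.
With the rebate, buyers effectively pay Pb = Ps − 121, where Ps is the price sellers receive.
Demand in terms of Ps becomes xd = 764 − 1.5(Ps − 121) = 945.5 - 1.5Ps. Setting this equal to supply: 945.5 - 1.5Ps = -363 + 3Ps, so Ps = 2617/9.
Buyers pay Pb = 2617/9 − 121 = 1528/9; x' = -363 + 3·(2617/9) = 1528/3.
ΔCS = ½(1165/3 + 1528/3)(2254/9 − 1528/9) = 325853/9; ΔPS = ½(1165/3 + 1528/3)(2617/9 − 2254/9) = 325853/18.
Government spending = 121 × 1528/3 = 184888/3.
DWL = ½ × 121 × (1528/3 − 1165/3) = 7320.5; fraction = 7320.5 / (184888/3) = 363/3056.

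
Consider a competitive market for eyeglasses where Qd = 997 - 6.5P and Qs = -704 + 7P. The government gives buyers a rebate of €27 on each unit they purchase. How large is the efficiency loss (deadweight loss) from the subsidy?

Pre-subsidy: 997 - 6.5P = -704 + 7P gives P* = 126, Q* = 178.
With the rebate, buyers effectively pay Pb = Ps − 27, where Ps is the price sellers receive.
Demand in terms of Ps becomes Qd = 997 − 6.5(Ps − 27) = 1172.5 - 6.5Ps. Setting this equal to supply: 1172.5 - 6.5Ps = -704 + 7Ps, so Ps = 139.
Buyers pay Pb = 139 − 27 = 112; Q' = -704 + 7·139 = 269.
The subsidy expands output by 269 − 178 = 91 past the efficient level; on those units the gap between marginal cost and willingness to pay runs from 0 up to 27.
DWL = ½ × 27 × 91 = 1228.5.

Deadweight loss = €1228.5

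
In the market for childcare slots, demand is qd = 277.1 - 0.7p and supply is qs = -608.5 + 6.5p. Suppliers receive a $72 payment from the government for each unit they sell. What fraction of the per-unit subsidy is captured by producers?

Producer share = 7/72

Pre-subsidy: 277.1 - 0.7p = -608.5 + 6.5p gives p* = 123, q* = 191.
With the subsidy, sellers receive ps = pb + 72 for each unit, where pb is the price buyers pay.
Supply in terms of pb becomes qs = -608.5 + 6.5(pb + 72) = -140.5 + 6.5pb. Setting this equal to demand: 277.1 - 0.7pb = -140.5 + 6.5pb, so pb = 58.
Sellers receive ps = 58 + 72 = 130; q' = 277.1 − 0.7·58 = 236.5.
Buyers' price falls by p* − pb = 123 − 58 = 65; sellers' price rises by ps − p* = 130 − 123 = 7.
So producers capture 7/72 = 7/72 of each unit of subsidy.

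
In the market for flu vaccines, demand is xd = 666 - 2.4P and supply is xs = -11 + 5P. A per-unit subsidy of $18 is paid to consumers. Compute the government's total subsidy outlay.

Government cost = 316764/37

Pre-subsidy: 666 - 2.4P = -11 + 5P gives P* = 3385/37, x* = 16518/37.
With the rebate, buyers effectively pay Pb = Ps − 18, where Ps is the price sellers receive.
Demand in terms of Ps becomes xd = 666 − 2.4(Ps − 18) = 709.2 - 2.4Ps. Setting this equal to supply: 709.2 - 2.4Ps = -11 + 5Ps, so Ps = 3601/37.
Buyers pay Pb = 3601/37 − 18 = 2935/37; x' = -11 + 5·(3601/37) = 17598/37.
Government outlay = subsidy × quantity = 18 × 17598/37 = 316764/37.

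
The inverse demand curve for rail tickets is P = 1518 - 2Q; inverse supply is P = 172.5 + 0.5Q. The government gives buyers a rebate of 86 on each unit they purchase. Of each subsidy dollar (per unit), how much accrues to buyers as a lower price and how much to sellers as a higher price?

Buyers gain 68.8 per unit; sellers gain 17.2 per unit

Pre-subsidy: 1518 - 2Q = 172.5 + 0.5Q gives Q* = 538.2 and P* = 441.6.
With the rebate, buyers effectively pay Pb = Ps − 86, where Ps is the price sellers receive.
On the curves, Pb = 1518 - 2Q and Ps = 172.5 + 0.5Q; the wedge Ps − Pb = 86 gives 172.5 + 0.5Q − (1518 - 2Q) = 86, so Q' = 572.6.
Then Pb = 1518 − 2·572.6 = 372.8 and Ps = 172.5 + 0.5·572.6 = 458.8.
Buyers' price falls by P* − Pb = 441.6 − 372.8 = 68.8; sellers' price rises by Ps − P* = 458.8 − 441.6 = 17.2.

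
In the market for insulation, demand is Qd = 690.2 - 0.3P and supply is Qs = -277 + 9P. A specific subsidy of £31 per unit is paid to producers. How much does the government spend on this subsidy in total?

Pre-subsidy: 690.2 - 0.3P = -277 + 9P gives P* = 104, Q* = 659.
With the subsidy, sellers receive Ps = Pb + 31 for each unit, where Pb is the price buyers pay.
Supply in terms of Pb becomes Qs = -277 + 9(Pb + 31) = 2 + 9Pb. Setting this equal to demand: 690.2 - 0.3Pb = 2 + 9Pb, so Pb = 74.
Sellers receive Ps = 74 + 31 = 105; Q' = 690.2 − 0.3·74 = 668.
Government outlay = subsidy × quantity = 31 × 668 = 20708.

Government cost = £20708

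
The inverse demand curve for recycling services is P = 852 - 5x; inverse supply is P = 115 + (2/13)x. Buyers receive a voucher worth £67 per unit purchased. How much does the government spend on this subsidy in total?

Pre-subsidy: 852 - 5x = 115 + (2/13)x gives x* = 143 and P* = 137.
With the rebate, buyers effectively pay Pb = Ps − 67, where Ps is the price sellers receive.
On the curves, Pb = 852 - 5x and Ps = 115 + (2/13)x; the wedge Ps − Pb = 67 gives 115 + (2/13)x − (852 - 5x) = 67, so x' = 156.
Then Pb = 852 − 5·156 = 72 and Ps = 115 + (2/13)·156 = 139.
Government outlay = subsidy × quantity = 67 × 156 = 10452.

Government cost = £10452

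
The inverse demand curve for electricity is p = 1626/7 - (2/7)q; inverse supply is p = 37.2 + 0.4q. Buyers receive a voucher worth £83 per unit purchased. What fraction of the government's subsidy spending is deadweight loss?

DWL / government spending = 2905/19466

Pre-subsidy: 1626/7 - (2/7)q = 37.2 + 0.4q gives q* = 284.5 and p* = 151.
With the rebate, buyers effectively pay pb = ps − 83, where ps is the price sellers receive.
On the curves, pb = 1626/7 - (2/7)q and ps = 37.2 + 0.4q; the wedge ps − pb = 83 gives 37.2 + 0.4q − (1626/7 - (2/7)q) = 83, so q' = 9733/24.
Then pb = 1626/7 − (2/7)·(9733/24) = 1397/12 and ps = 37.2 + 0.4·(9733/24) = 2393/12.
ΔCS = ½(284.5 + 9733/24)(151 − 1397/12) = 6872815/576; ΔPS = ½(284.5 + 9733/24)(2393/12 − 151) = 9621941/576.
Government spending = 83 × 9733/24 = 807839/24.
DWL = ½ × 83 × (9733/24 − 284.5) = 241115/48; fraction = (241115/48) / (807839/24) = 2905/19466.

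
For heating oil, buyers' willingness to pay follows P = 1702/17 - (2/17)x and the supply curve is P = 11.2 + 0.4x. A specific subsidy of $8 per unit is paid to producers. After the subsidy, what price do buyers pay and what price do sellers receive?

Buyers pay 859/11; sellers receive 947/11

Pre-subsidy: 1702/17 - (2/17)x = 11.2 + 0.4x gives x* = 3779/22 and P* = 879/11.
With the subsidy, sellers receive Ps = Pb + 8 for each unit, where Pb is the price buyers pay.
On the curves, Pb = 1702/17 - (2/17)x and Ps = 11.2 + 0.4x; the wedge Ps − Pb = 8 gives 11.2 + 0.4x − (1702/17 - (2/17)x) = 8, so x' = 4119/22.
Then Pb = 1702/17 − (2/17)·(4119/22) = 859/11 and Ps = 11.2 + 0.4·(4119/22) = 947/11.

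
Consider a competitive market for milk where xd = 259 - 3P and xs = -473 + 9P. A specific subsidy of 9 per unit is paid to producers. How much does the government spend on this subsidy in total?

Government cost = 866.25

Pre-subsidy: 259 - 3P = -473 + 9P gives P* = 61, x* = 76.
With the subsidy, sellers receive Ps = Pb + 9 for each unit, where Pb is the price buyers pay.
Supply in terms of Pb becomes xs = -473 + 9(Pb + 9) = -392 + 9Pb. Setting this equal to demand: 259 - 3Pb = -392 + 9Pb, so Pb = 54.25.
Sellers receive Ps = 54.25 + 9 = 63.25; x' = 259 − 3·54.25 = 96.25.
Government outlay = subsidy × quantity = 9 × 96.25 = 866.25.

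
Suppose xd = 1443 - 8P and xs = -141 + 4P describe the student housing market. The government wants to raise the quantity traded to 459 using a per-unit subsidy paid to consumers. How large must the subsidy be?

Required subsidy s = 27 per unit

At x = 459, invert demand for the buyer price: Pb = (1443 − 459)/8 = 123; invert supply for the seller price: Ps = (459 − (-141))/4 = 150.
The subsidy must fill the gap: s = Ps − Pb = 150 − 123 = 27.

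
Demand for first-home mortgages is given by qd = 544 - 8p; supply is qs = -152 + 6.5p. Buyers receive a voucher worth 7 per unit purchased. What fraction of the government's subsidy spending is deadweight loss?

Pre-subsidy: 544 - 8p = -152 + 6.5p gives p* = 48, q* = 160.
With the rebate, buyers effectively pay pb = ps − 7, where ps is the price sellers receive.
Demand in terms of ps becomes qd = 544 − 8(ps − 7) = 600 - 8ps. Setting this equal to supply: 600 - 8ps = -152 + 6.5ps, so ps = 1504/29.
Buyers pay pb = 1504/29 − 7 = 1301/29; q' = -152 + 6.5·(1504/29) = 5368/29.
ΔCS = ½(160 + 5368/29)(48 − 1301/29) = 455364/841; ΔPS = ½(160 + 5368/29)(1504/29 − 48) = 560448/841.
Government spending = 7 × 5368/29 = 37576/29.
DWL = ½ × 7 × (5368/29 − 160) = 2548/29; fraction = (2548/29) / (37576/29) = 91/1342.

DWL / government spending = 91/1342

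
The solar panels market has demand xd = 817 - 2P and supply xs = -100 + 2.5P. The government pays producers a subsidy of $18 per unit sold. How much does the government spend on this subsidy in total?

Pre-subsidy: 817 - 2P = -100 + 2.5P gives P* = 1834/9, x* = 3685/9.
With the subsidy, sellers receive Ps = Pb + 18 for each unit, where Pb is the price buyers pay.
Supply in terms of Pb becomes xs = -100 + 2.5(Pb + 18) = -55 + 2.5Pb. Setting this equal to demand: 817 - 2Pb = -55 + 2.5Pb, so Pb = 1744/9.
Sellers receive Ps = 1744/9 + 18 = 1906/9; x' = 817 − 2·(1744/9) = 3865/9.
Government outlay = subsidy × quantity = 18 × 3865/9 = 7730.

Government cost = $7730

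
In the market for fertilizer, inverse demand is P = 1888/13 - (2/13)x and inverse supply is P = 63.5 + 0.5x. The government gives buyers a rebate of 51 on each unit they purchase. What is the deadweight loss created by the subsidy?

Pre-subsidy: 1888/13 - (2/13)x = 63.5 + 0.5x gives x* = 125 and P* = 126.
With the rebate, buyers effectively pay Pb = Ps − 51, where Ps is the price sellers receive.
On the curves, Pb = 1888/13 - (2/13)x and Ps = 63.5 + 0.5x; the wedge Ps − Pb = 51 gives 63.5 + 0.5x − (1888/13 - (2/13)x) = 51, so x' = 203.
Then Pb = 1888/13 − (2/13)·203 = 114 and Ps = 63.5 + 0.5·203 = 165.
The subsidy expands output by 203 − 125 = 78 past the efficient level; on those units the gap between marginal cost and willingness to pay runs from 0 up to 51.
DWL = ½ × 51 × 78 = 1989.

Deadweight loss = 1989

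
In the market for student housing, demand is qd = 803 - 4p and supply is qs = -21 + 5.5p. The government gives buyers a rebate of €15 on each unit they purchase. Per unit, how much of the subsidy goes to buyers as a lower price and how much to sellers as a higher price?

Pre-subsidy: 803 - 4p = -21 + 5.5p gives p* = 1648/19, q* = 8665/19.
With the rebate, buyers effectively pay pb = ps − 15, where ps is the price sellers receive.
Demand in terms of ps becomes qd = 803 − 4(ps − 15) = 863 - 4ps. Setting this equal to supply: 863 - 4ps = -21 + 5.5ps, so ps = 1768/19.
Buyers pay pb = 1768/19 − 15 = 1483/19; q' = -21 + 5.5·(1768/19) = 9325/19.
Buyers' price falls by p* − pb = 1648/19 − 1483/19 = 165/19; sellers' price rises by ps − p* = 1768/19 − 1648/19 = 120/19.

Buyers gain 165/19 per unit; sellers gain 120/19 per unit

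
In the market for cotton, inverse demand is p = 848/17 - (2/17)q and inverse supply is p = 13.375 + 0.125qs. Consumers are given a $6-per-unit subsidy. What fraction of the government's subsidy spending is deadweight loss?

Pre-subsidy: 848/17 - (2/17)q = 13.375 + 0.125q gives q* = 1655/11 and p* = 354/11.
With the rebate, buyers effectively pay pb = ps − 6, where ps is the price sellers receive.
On the curves, pb = 848/17 - (2/17)q and ps = 13.375 + 0.125q; the wedge ps − pb = 6 gives 13.375 + 0.125q − (848/17 - (2/17)q) = 6, so q' = 1927/11.
Then pb = 848/17 − (2/17)·(1927/11) = 322/11 and ps = 13.375 + 0.125·(1927/11) = 388/11.
ΔCS = ½(1655/11 + 1927/11)(354/11 − 322/11) = 57312/121; ΔPS = ½(1655/11 + 1927/11)(388/11 − 354/11) = 60894/121.
Government spending = 6 × 1927/11 = 11562/11.
DWL = ½ × 6 × (1927/11 − 1655/11) = 816/11; fraction = (816/11) / (11562/11) = 136/1927.

DWL / government spending = 136/1927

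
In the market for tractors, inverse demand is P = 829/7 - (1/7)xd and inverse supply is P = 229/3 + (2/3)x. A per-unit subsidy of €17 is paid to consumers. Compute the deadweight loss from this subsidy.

Deadweight loss = €178.5

Pre-subsidy: 829/7 - (1/7)x = 229/3 + (2/3)x gives x* = 52 and P* = 111.
With the rebate, buyers effectively pay Pb = Ps − 17, where Ps is the price sellers receive.
On the curves, Pb = 829/7 - (1/7)x and Ps = 229/3 + (2/3)x; the wedge Ps − Pb = 17 gives 229/3 + (2/3)x − (829/7 - (1/7)x) = 17, so x' = 73.
Then Pb = 829/7 − (1/7)·73 = 108 and Ps = 229/3 + (2/3)·73 = 125.
The subsidy expands output by 73 − 52 = 21 past the efficient level; on those units the gap between marginal cost and willingness to pay runs from 0 up to 17.
DWL = ½ × 17 × 21 = 178.5.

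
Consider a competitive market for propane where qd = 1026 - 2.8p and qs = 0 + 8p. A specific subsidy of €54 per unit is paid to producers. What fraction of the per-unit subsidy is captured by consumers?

Pre-subsidy: 1026 - 2.8p = 0 + 8p gives p* = 95, q* = 760.
With the subsidy, sellers receive ps = pb + 54 for each unit, where pb is the price buyers pay.
Supply in terms of pb becomes qs = 0 + 8(pb + 54) = 432 + 8pb. Setting this equal to demand: 1026 - 2.8pb = 432 + 8pb, so pb = 55.
Sellers receive ps = 55 + 54 = 109; q' = 1026 − 2.8·55 = 872.
Buyers' price falls by p* − pb = 95 − 55 = 40; sellers' price rises by ps − p* = 109 − 95 = 14.
So consumers capture 40/54 = 20/27 of each unit of subsidy.

Consumer share = 20/27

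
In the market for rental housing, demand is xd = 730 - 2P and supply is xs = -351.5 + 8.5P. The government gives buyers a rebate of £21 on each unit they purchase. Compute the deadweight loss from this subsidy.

Pre-subsidy: 730 - 2P = -351.5 + 8.5P gives P* = 103, x* = 524.
With the rebate, buyers effectively pay Pb = Ps − 21, where Ps is the price sellers receive.
Demand in terms of Ps becomes xd = 730 − 2(Ps − 21) = 772 - 2Ps. Setting this equal to supply: 772 - 2Ps = -351.5 + 8.5Ps, so Ps = 107.
Buyers pay Pb = 107 − 21 = 86; x' = -351.5 + 8.5·107 = 558.
The subsidy expands output by 558 − 524 = 34 past the efficient level; on those units the gap between marginal cost and willingness to pay runs from 0 up to 21.
DWL = ½ × 21 × 34 = 357.

Deadweight loss = £357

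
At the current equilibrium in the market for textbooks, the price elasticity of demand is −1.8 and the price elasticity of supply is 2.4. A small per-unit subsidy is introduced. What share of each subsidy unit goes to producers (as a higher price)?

Producer share = 3/7

For a small subsidy around the equilibrium, the benefit split depends on the relative slopes, which at a point are proportional to the elasticities.
Buyer share = εs/(εs + |εd|) = 2.4/(2.4 + 1.8) = 4/7; seller share = |εd|/(εs + |εd|) = 3/7.
So producers capture 3/7 of the subsidy.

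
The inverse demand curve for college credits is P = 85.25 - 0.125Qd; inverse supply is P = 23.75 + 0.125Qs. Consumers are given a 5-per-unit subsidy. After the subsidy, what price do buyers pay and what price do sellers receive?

Buyers pay 52; sellers receive 57

Pre-subsidy: 85.25 - 0.125Q = 23.75 + 0.125Q gives Q* = 246 and P* = 54.5.
With the rebate, buyers effectively pay Pb = Ps − 5, where Ps is the price sellers receive.
On the curves, Pb = 85.25 - 0.125Q and Ps = 23.75 + 0.125Q; the wedge Ps − Pb = 5 gives 23.75 + 0.125Q − (85.25 - 0.125Q) = 5, so Q' = 266.
Then Pb = 85.25 − 0.125·266 = 52 and Ps = 23.75 + 0.125·266 = 57.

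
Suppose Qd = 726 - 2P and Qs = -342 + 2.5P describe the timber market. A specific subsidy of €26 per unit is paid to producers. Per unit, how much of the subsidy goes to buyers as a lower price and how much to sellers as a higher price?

Buyers gain 130/9 per unit; sellers gain 104/9 per unit

Pre-subsidy: 726 - 2P = -342 + 2.5P gives P* = 712/3, Q* = 754/3.
With the subsidy, sellers receive Ps = Pb + 26 for each unit, where Pb is the price buyers pay.
Supply in terms of Pb becomes Qs = -342 + 2.5(Pb + 26) = -277 + 2.5Pb. Setting this equal to demand: 726 - 2Pb = -277 + 2.5Pb, so Pb = 2006/9.
Sellers receive Ps = 2006/9 + 26 = 2240/9; Q' = 726 − 2·(2006/9) = 2522/9.
Buyers' price falls by P* − Pb = 712/3 − 2006/9 = 130/9; sellers' price rises by Ps − P* = 2240/9 − 712/3 = 104/9.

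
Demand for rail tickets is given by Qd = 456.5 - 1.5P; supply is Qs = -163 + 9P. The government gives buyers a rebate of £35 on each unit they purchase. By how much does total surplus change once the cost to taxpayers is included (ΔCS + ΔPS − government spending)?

Pre-subsidy: 456.5 - 1.5P = -163 + 9P gives P* = 59, Q* = 368.
With the rebate, buyers effectively pay Pb = Ps − 35, where Ps is the price sellers receive.
Demand in terms of Ps becomes Qd = 456.5 − 1.5(Ps − 35) = 509 - 1.5Ps. Setting this equal to supply: 509 - 1.5Ps = -163 + 9Ps, so Ps = 64.
Buyers pay Pb = 64 − 35 = 29; Q' = -163 + 9·64 = 413.
ΔCS = ½(368 + 413)(59 − 29) = 11715; ΔPS = ½(368 + 413)(64 − 59) = 1952.5.
Government spending = 35 × 413 = 14455.
Net change = 11715 + 1952.5 − 14455 = -787.5. The loss equals the DWL triangle ½·35·45.

Net change in total surplus = -£787.5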